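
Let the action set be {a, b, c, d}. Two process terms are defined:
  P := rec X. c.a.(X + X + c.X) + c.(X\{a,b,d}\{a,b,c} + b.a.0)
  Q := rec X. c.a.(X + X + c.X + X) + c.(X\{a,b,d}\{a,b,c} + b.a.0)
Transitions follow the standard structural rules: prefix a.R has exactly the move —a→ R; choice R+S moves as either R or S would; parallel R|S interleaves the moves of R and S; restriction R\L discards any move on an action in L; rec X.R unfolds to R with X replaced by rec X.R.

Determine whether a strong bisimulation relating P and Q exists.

YES

P's transition system — 6 states:
  u0 = rec X. c.a.(X + X + c.X) + c.(X\{a,b,d}\{a,b,c} + b.a.0) | =c=> u1, =c=> u2
  u1 = (rec X. c.a.(X + X + c.X) + c.(X\{a,b,d}\{a,b,c} + b.a.0))\{a,b,d}\{a,b,c} + b.a.0 | =b=> u3
  u2 = a.((rec X. c.a.(X + X + c.X) + c.(X\{a,b,d}\{a,b,c} + b.a.0)) + (rec X. c.a.(X + X + c.X) + c.(X\{a,b,d}\{a,b,c} + b.a.0)) + c.(rec X. c.a.(X + X + c.X) + c.(X\{a,b,d}\{a,b,c} + b.a.0))) | =a=> u4
  u3 = a.0 | =a=> u5
  u4 = (rec X. c.a.(X + X + c.X) + c.(X\{a,b,d}\{a,b,c} + b.a.0)) + (rec X. c.a.(X + X + c.X) + c.(X\{a,b,d}\{a,b,c} + b.a.0)) + c.(rec X. c.a.(X + X + c.X) + c.(X\{a,b,d}\{a,b,c} + b.a.0)) | =c=> u0, =c=> u1, =c=> u2
  u5 = 0 | (no moves)
Q's transition system — 6 states:
  v0 = rec X. c.a.(X + X + c.X + X) + c.(X\{a,b,d}\{a,b,c} + b.a.0) | =c=> v1, =c=> v2
  v1 = (rec X. c.a.(X + X + c.X + X) + c.(X\{a,b,d}\{a,b,c} + b.a.0))\{a,b,d}\{a,b,c} + b.a.0 | =b=> v3
  v2 = a.((rec X. c.a.(X + X + c.X + X) + c.(X\{a,b,d}\{a,b,c} + b.a.0)) + (rec X. c.a.(X + X + c.X + X) + c.(X\{a,b,d}\{a,b,c} + b.a.0)) + c.(rec X. c.a.(X + X + c.X + X) + c.(X\{a,b,d}\{a,b,c} + b.a.0)) + (rec X. c.a.(X + X + c.X + X) + c.(X\{a,b,d}\{a,b,c} + b.a.0))) | =a=> v4
  v3 = a.0 | =a=> v5
  v4 = (rec X. c.a.(X + X + c.X + X) + c.(X\{a,b,d}\{a,b,c} + b.a.0)) + (rec X. c.a.(X + X + c.X + X) + c.(X\{a,b,d}\{a,b,c} + b.a.0)) + c.(rec X. c.a.(X + X + c.X + X) + c.(X\{a,b,d}\{a,b,c} + b.a.0)) + (rec X. c.a.(X + X + c.X + X) + c.(X\{a,b,d}\{a,b,c} + b.a.0)) | =c=> v0, =c=> v1, =c=> v2
  v5 = 0 | (no moves)
Coarsest stable partition (strong bisimilarity classes):
  B0 = {u0, v0}
  B1 = {u1, v1}
  B2 = {u3, v3}
  B3 = {u5, v5}
  B4 = {u2, v2}
  B5 = {u4, v4}
u0 ∈ B0, v0 ∈ B0 → same block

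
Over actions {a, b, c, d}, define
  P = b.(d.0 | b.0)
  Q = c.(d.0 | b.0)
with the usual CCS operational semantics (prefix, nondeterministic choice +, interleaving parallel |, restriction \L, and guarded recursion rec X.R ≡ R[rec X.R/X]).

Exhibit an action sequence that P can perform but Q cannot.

b

Reachable graph of P (5 states):
  p0 = b.(d.0 | b.0) → ··b··> p1
  p1 = d.0 | b.0 → ··b··> p2, ··d··> p3
  p2 = d.0 | 0 → ··d··> p4
  p3 = 0 | b.0 → ··b··> p4
  p4 = 0 | 0 → ·
Reachable graph of Q (5 states):
  q0 = c.(d.0 | b.0) → ··c··> q1
  q1 = d.0 | b.0 → ··b··> q2, ··d··> q3
  q2 = d.0 | 0 → ··d··> q4
  q3 = 0 | b.0 → ··b··> q4
  q4 = 0 | 0 → ·
Executing b from P (initial set {p0}):
  after b @ step 1: {p1}
  ✓ P
Executing b from Q (initial set {q0}):
  after b @ step 1: ∅ (Q stuck)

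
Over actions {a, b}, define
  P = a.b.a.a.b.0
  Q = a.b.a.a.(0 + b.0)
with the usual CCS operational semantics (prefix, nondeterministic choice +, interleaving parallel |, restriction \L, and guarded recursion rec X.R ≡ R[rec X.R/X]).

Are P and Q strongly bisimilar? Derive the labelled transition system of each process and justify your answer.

Reachable graph of P (6 states):
  u0 = a.b.a.a.b.0 ⊢ -a-> u1
  u1 = b.a.a.b.0 ⊢ -b-> u2
  u2 = a.a.b.0 ⊢ -a-> u3
  u3 = a.b.0 ⊢ -a-> u4
  u4 = b.0 ⊢ -b-> u5
  u5 = 0 ⊢ ∅
Reachable graph of Q (6 states):
  v0 = a.b.a.a.(0 + b.0) ⊢ -a-> v1
  v1 = b.a.a.(0 + b.0) ⊢ -b-> v2
  v2 = a.a.(0 + b.0) ⊢ -a-> v3
  v3 = a.(0 + b.0) ⊢ -a-> v4
  v4 = 0 + b.0 ⊢ -b-> v5
  v5 = 0 ⊢ ∅
Partition-refinement fixed point:
  B0 = {u0, v0}
  B1 = {u1, v1}
  B2 = {u2, v2}
  B3 = {u3, v3}
  B4 = {u4, v4}
  B5 = {u5, v5}
u0 ∈ B0, v0 ∈ B0 → same block

P ~ Q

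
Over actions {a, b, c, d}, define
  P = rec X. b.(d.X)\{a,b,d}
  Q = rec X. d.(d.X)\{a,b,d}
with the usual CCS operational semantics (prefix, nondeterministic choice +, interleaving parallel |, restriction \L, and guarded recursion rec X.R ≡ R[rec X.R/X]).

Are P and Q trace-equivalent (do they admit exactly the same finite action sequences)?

NO — witness ⟨b⟩

P's transition system — 2 states:
  u0 = rec X. b.(d.X)\{a,b,d} :: --b--▸ u1
  u1 = (d.(rec X. b.(d.X)\{a,b,d}))\{a,b,d} :: (no moves)
Q's transition system — 2 states:
  v0 = rec X. d.(d.X)\{a,b,d} :: --d--▸ v1
  v1 = (d.(rec X. d.(d.X)\{a,b,d}))\{a,b,d} :: (no moves)
Trace ⟨b⟩ through P, begin at {u0}:
  step 1 (b): {u1}
  ✓ P
Trace ⟨b⟩ through Q, begin at {v0}:
  step 1 (b): ∅  — Q cannot continue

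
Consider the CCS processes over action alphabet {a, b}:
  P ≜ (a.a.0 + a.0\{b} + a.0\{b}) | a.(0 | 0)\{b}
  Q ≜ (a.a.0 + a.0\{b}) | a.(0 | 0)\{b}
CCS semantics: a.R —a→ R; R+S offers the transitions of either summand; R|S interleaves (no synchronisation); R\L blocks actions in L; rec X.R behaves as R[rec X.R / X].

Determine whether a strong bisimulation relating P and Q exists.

Reachable graph of P (8 states):
  m0 = (a.a.0 + a.0\{b} + a.0\{b}) | a.(0 | 0)\{b} ⊢ =a=> m1, =a=> m2, =a=> m3
  m1 = (a.a.0 + a.0\{b} + a.0\{b}) | (0 | 0)\{b} ⊢ =a=> m4, =a=> m5
  m2 = 0\{b} | a.(0 | 0)\{b} ⊢ =a=> m4
  m3 = a.0 | a.(0 | 0)\{b} ⊢ =a=> m5, =a=> m6
  m4 = 0\{b} | (0 | 0)\{b} ⊢ deadlocked
  m5 = a.0 | (0 | 0)\{b} ⊢ =a=> m7
  m6 = 0 | a.(0 | 0)\{b} ⊢ =a=> m7
  m7 = 0 | (0 | 0)\{b} ⊢ deadlocked
Reachable graph of Q (8 states):
  n0 = (a.a.0 + a.0\{b}) | a.(0 | 0)\{b} ⊢ =a=> n1, =a=> n2, =a=> n3
  n1 = (a.a.0 + a.0\{b}) | (0 | 0)\{b} ⊢ =a=> n4, =a=> n5
  n2 = 0\{b} | a.(0 | 0)\{b} ⊢ =a=> n4
  n3 = a.0 | a.(0 | 0)\{b} ⊢ =a=> n5, =a=> n6
  n4 = 0\{b} | (0 | 0)\{b} ⊢ deadlocked
  n5 = a.0 | (0 | 0)\{b} ⊢ =a=> n7
  n6 = 0 | a.(0 | 0)\{b} ⊢ =a=> n7
  n7 = 0 | (0 | 0)\{b} ⊢ deadlocked
Coarsest stable partition (strong bisimilarity classes):
  B0 = {m0, n0}
  B1 = {m3, n3}
  B2 = {m2, m5, m6, n2, n5, n6}
  B3 = {m4, m7, n4, n7}
  B4 = {m1, n1}
m0 ∈ B0, n0 ∈ B0 → same block

bisimilar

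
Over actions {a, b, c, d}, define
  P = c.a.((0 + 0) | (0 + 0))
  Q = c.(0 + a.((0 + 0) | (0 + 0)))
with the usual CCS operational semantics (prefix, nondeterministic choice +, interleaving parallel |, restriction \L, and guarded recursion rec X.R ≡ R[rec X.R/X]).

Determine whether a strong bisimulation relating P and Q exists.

bisimilar

LTS(P): 3 reachable states
  u0 = c.a.((0 + 0) | (0 + 0)) has moves —c→ u1
  u1 = a.((0 + 0) | (0 + 0)) has moves —a→ u2
  u2 = (0 + 0) | (0 + 0) has moves ∅
LTS(Q): 3 reachable states
  v0 = c.(0 + a.((0 + 0) | (0 + 0))) has moves —c→ v1
  v1 = 0 + a.((0 + 0) | (0 + 0)) has moves —a→ v2
  v2 = (0 + 0) | (0 + 0) has moves ∅
Partition-refinement fixed point:
  B0 = {u0, v0}
  B1 = {u1, v1}
  B2 = {u2, v2}
u0 ∈ B0, v0 ∈ B0 → same block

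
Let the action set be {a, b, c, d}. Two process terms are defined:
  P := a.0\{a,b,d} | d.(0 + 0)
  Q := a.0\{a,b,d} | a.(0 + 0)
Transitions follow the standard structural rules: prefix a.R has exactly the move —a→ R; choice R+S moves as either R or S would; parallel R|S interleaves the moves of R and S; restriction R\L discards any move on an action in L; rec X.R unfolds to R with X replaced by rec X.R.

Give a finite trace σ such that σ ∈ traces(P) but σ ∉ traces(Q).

d

LTS(P): 4 reachable states
  u0 = a.0\{a,b,d} | d.(0 + 0) → ··a··> u1, ··d··> u2
  u1 = 0\{a,b,d} | d.(0 + 0) → ··d··> u3
  u2 = a.0\{a,b,d} | (0 + 0) → ··a··> u3
  u3 = 0\{a,b,d} | (0 + 0) → stopped
LTS(Q): 4 reachable states
  v0 = a.0\{a,b,d} | a.(0 + 0) → ··a··> v1, ··a··> v2
  v1 = 0\{a,b,d} | a.(0 + 0) → ··a··> v3
  v2 = a.0\{a,b,d} | (0 + 0) → ··a··> v3
  v3 = 0\{a,b,d} | (0 + 0) → stopped
Trace ⟨d⟩ through P, begin at {u0}:
  [1] d ⇒ {u2}
  ✓ P
Trace ⟨d⟩ through Q, begin at {v0}:
  [1] d ⇒ no successor for Q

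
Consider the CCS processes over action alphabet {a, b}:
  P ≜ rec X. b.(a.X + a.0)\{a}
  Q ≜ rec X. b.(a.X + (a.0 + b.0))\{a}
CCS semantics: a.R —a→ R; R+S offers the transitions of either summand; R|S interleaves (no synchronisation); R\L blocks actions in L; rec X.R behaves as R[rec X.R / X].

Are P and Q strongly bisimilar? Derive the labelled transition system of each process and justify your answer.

NO

LTS(P): 2 reachable states
  s0 = rec X. b.(a.X + a.0)\{a} :: --b--▸ s1
  s1 = (a.(rec X. b.(a.X + a.0)\{a}) + a.0)\{a} :: deadlocked
LTS(Q): 3 reachable states
  t0 = rec X. b.(a.X + (a.0 + b.0))\{a} :: --b--▸ t1
  t1 = (a.(rec X. b.(a.X + (a.0 + b.0))\{a}) + (a.0 + b.0))\{a} :: --b--▸ t2
  t2 = 0\{a} :: deadlocked
Coarsest stable partition (strong bisimilarity classes):
  B0 = {s0, t1}
  B1 = {s1, t2}
  B2 = {t0}
s0 ∈ B0, t0 ∈ B2 → different blocks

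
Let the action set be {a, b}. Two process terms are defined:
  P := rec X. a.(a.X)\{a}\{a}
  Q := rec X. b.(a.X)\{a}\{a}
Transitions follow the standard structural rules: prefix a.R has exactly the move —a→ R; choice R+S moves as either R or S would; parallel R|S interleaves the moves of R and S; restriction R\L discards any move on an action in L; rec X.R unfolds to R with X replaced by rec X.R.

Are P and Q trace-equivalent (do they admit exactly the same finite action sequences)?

traces(P) ≠ traces(Q) — witness ⟨a⟩

Reachable graph of P (2 states):
  m0 = rec X. a.(a.X)\{a}\{a} | -a-> m1
  m1 = (a.(rec X. a.(a.X)\{a}\{a}))\{a}\{a} | stopped
Reachable graph of Q (2 states):
  n0 = rec X. b.(a.X)\{a}\{a} | -b-> n1
  n1 = (a.(rec X. b.(a.X)\{a}\{a}))\{a}\{a} | stopped
Executing a from P (initial set {m0}):
  step 1 (a): {m1}
  P completes σ.
Executing a from Q (initial set {n0}):
  step 1 (a): ∅  — Q cannot continue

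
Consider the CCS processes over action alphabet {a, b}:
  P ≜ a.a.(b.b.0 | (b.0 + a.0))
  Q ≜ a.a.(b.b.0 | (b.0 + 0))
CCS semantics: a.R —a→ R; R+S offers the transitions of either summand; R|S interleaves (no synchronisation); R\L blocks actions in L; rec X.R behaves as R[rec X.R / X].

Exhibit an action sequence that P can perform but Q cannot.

P's transition system — 8 states:
  u0 = a.a.(b.b.0 | (b.0 + a.0)) ⊢ =a=> u1
  u1 = a.(b.b.0 | (b.0 + a.0)) ⊢ =a=> u2
  u2 = b.b.0 | (b.0 + a.0) ⊢ =a=> u3, =b=> u3, =b=> u4
  u3 = b.b.0 | 0 ⊢ =b=> u5
  u4 = b.0 | (b.0 + a.0) ⊢ =a=> u5, =b=> u5, =b=> u6
  u5 = b.0 | 0 ⊢ =b=> u7
  u6 = 0 | (b.0 + a.0) ⊢ =a=> u7, =b=> u7
  u7 = 0 | 0 ⊢ deadlocked
Q's transition system — 8 states:
  v0 = a.a.(b.b.0 | (b.0 + 0)) ⊢ =a=> v1
  v1 = a.(b.b.0 | (b.0 + 0)) ⊢ =a=> v2
  v2 = b.b.0 | (b.0 + 0) ⊢ =b=> v3, =b=> v4
  v3 = b.0 | (b.0 + 0) ⊢ =b=> v5, =b=> v6
  v4 = b.b.0 | 0 ⊢ =b=> v6
  v5 = 0 | (b.0 + 0) ⊢ =b=> v7
  v6 = b.0 | 0 ⊢ =b=> v7
  v7 = 0 | 0 ⊢ deadlocked
Trace ⟨aaa⟩ through P, begin at {u0}:
  step 1 (a): {u1}
  step 2 (a): {u2}
  step 3 (a): {u3}
  P completes σ.
Trace ⟨aaa⟩ through Q, begin at {v0}:
  step 1 (a): {v1}
  step 2 (a): {v2}
  step 3 (a): ∅  — Q cannot continue

aaa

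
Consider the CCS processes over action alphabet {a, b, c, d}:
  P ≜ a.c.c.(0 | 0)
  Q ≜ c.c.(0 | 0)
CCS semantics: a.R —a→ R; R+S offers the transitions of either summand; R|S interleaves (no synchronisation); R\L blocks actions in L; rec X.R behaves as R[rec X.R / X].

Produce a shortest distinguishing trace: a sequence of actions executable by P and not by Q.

a

LTS(P): 4 reachable states
  s0 = a.c.c.(0 | 0) ⊢ —a→ s1
  s1 = c.c.(0 | 0) ⊢ —c→ s2
  s2 = c.(0 | 0) ⊢ —c→ s3
  s3 = 0 | 0 ⊢ stopped
LTS(Q): 3 reachable states
  t0 = c.c.(0 | 0) ⊢ —c→ t1
  t1 = c.(0 | 0) ⊢ —c→ t2
  t2 = 0 | 0 ⊢ stopped
Executing a from P (initial set {s0}):
  [1] a ⇒ {s1}
  — P admits the full trace.
Executing a from Q (initial set {t0}):
  [1] a ⇒ no successor for Q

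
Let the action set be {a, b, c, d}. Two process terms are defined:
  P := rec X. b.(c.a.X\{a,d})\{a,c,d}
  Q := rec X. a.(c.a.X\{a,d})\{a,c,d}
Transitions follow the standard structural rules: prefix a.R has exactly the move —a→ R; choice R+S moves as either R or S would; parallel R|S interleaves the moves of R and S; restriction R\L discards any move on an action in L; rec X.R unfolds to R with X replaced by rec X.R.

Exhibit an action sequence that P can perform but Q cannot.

LTS(P): 2 reachable states
  p0 = rec X. b.(c.a.X\{a,d})\{a,c,d} ⊢ -b-> p1
  p1 = (c.a.(rec X. b.(c.a.X\{a,d})\{a,c,d})\{a,d})\{a,c,d} ⊢ (no moves)
LTS(Q): 2 reachable states
  q0 = rec X. a.(c.a.X\{a,d})\{a,c,d} ⊢ -a-> q1
  q1 = (c.a.(rec X. a.(c.a.X\{a,d})\{a,c,d})\{a,d})\{a,c,d} ⊢ (no moves)
Run σ = ⟨b⟩ on P: start {p0}
  after b @ step 1: {p1}
  ✓ P
Run σ = ⟨b⟩ on Q: start {q0}
  after b @ step 1: ∅  — Q cannot continue

b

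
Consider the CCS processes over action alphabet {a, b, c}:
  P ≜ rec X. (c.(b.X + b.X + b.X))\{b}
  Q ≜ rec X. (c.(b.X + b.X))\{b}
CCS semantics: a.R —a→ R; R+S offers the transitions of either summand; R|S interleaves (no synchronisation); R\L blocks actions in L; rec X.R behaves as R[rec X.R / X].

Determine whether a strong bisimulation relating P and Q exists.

P's transition system — 2 states:
  u0 = rec X. (c.(b.X + b.X + b.X))\{b} → =c=> u1
  u1 = (b.(rec X. (c.(b.X + b.X + b.X))\{b}) + b.(rec X. (c.(b.X + b.X + b.X))\{b}) + b.(rec X. (c.(b.X + b.X + b.X))\{b}))\{b} → (no moves)
Q's transition system — 2 states:
  v0 = rec X. (c.(b.X + b.X))\{b} → =c=> v1
  v1 = (b.(rec X. (c.(b.X + b.X))\{b}) + b.(rec X. (c.(b.X + b.X))\{b}))\{b} → (no moves)
Bisimilarity quotient blocks:
  B0 = {u0, v0}
  B1 = {u1, v1}
u0 ∈ B0, v0 ∈ B0 → same block

YES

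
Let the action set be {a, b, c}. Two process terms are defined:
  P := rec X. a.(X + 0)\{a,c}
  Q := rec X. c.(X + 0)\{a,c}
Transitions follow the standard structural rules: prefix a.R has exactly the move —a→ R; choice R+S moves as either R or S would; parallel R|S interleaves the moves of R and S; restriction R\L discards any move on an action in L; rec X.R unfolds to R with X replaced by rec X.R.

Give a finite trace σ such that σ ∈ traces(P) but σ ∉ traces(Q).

a

LTS(P): 2 reachable states
  s0 = rec X. a.(X + 0)\{a,c} ⊢ --a--▸ s1
  s1 = ((rec X. a.(X + 0)\{a,c}) + 0)\{a,c} ⊢ deadlocked
LTS(Q): 2 reachable states
  t0 = rec X. c.(X + 0)\{a,c} ⊢ --c--▸ t1
  t1 = ((rec X. c.(X + 0)\{a,c}) + 0)\{a,c} ⊢ deadlocked
Trace ⟨a⟩ through P, begin at {s0}:
  step 1 (a): {s1}
  P completes σ.
Trace ⟨a⟩ through Q, begin at {t0}:
  step 1 (a): ∅ (Q stuck)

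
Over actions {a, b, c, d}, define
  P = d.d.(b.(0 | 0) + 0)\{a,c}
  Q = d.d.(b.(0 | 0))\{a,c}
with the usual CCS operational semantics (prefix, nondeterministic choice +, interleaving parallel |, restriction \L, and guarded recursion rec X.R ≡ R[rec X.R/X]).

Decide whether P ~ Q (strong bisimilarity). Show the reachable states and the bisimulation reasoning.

YES

LTS(P): 4 reachable states
  m0 = d.d.(b.(0 | 0) + 0)\{a,c} has moves --d--▸ m1
  m1 = d.(b.(0 | 0) + 0)\{a,c} has moves --d--▸ m2
  m2 = (b.(0 | 0) + 0)\{a,c} has moves --b--▸ m3
  m3 = (0 | 0)\{a,c} has moves ∅
LTS(Q): 4 reachable states
  n0 = d.d.(b.(0 | 0))\{a,c} has moves --d--▸ n1
  n1 = d.(b.(0 | 0))\{a,c} has moves --d--▸ n2
  n2 = (b.(0 | 0))\{a,c} has moves --b--▸ n3
  n3 = (0 | 0)\{a,c} has moves ∅
Bisimilarity quotient blocks:
  B0 = {m0, n0}
  B1 = {m1, n1}
  B2 = {m2, n2}
  B3 = {m3, n3}
m0 ∈ B0, n0 ∈ B0 → same block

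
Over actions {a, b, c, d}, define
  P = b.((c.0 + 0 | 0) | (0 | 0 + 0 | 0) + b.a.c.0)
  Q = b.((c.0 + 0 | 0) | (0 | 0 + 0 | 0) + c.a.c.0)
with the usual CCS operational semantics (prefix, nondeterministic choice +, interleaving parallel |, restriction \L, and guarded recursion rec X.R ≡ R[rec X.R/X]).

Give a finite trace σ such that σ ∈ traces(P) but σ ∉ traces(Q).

bb

P's transition system — 6 states:
  p0 = b.((c.0 + 0 | 0) | (0 | 0 + 0 | 0) + b.a.c.0) | --b--▸ p1
  p1 = (c.0 + 0 | 0) | (0 | 0 + 0 | 0) + b.a.c.0 | --b--▸ p2, --c--▸ p3
  p2 = a.c.0 | --a--▸ p4
  p3 = 0 | (0 | 0 + 0 | 0) | ∅
  p4 = c.0 | --c--▸ p5
  p5 = 0 | ∅
Q's transition system — 6 states:
  q0 = b.((c.0 + 0 | 0) | (0 | 0 + 0 | 0) + c.a.c.0) | --b--▸ q1
  q1 = (c.0 + 0 | 0) | (0 | 0 + 0 | 0) + c.a.c.0 | --c--▸ q2, --c--▸ q3
  q2 = 0 | (0 | 0 + 0 | 0) | ∅
  q3 = a.c.0 | --a--▸ q4
  q4 = c.0 | --c--▸ q5
  q5 = 0 | ∅
Trace ⟨bb⟩ through P, begin at {p0}:
  step 1 (b): {p1}
  step 2 (b): {p2}
  — P admits the full trace.
Trace ⟨bb⟩ through Q, begin at {q0}:
  step 1 (b): {q1}
  step 2 (b): ∅ (Q stuck)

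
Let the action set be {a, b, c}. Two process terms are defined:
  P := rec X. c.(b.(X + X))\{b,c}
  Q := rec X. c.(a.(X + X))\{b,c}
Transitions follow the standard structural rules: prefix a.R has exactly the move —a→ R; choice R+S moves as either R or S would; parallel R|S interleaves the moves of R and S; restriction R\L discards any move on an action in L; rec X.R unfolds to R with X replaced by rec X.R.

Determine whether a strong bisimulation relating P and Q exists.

Reachable graph of P (2 states):
  u0 = rec X. c.(b.(X + X))\{b,c} has moves =c=> u1
  u1 = (b.((rec X. c.(b.(X + X))\{b,c}) + (rec X. c.(b.(X + X))\{b,c})))\{b,c} has moves stopped
Reachable graph of Q (3 states):
  v0 = rec X. c.(a.(X + X))\{b,c} has moves =c=> v1
  v1 = (a.((rec X. c.(a.(X + X))\{b,c}) + (rec X. c.(a.(X + X))\{b,c})))\{b,c} has moves =a=> v2
  v2 = ((rec X. c.(a.(X + X))\{b,c}) + (rec X. c.(a.(X + X))\{b,c}))\{b,c} has moves stopped
Partition-refinement fixed point:
  B0 = {u0}
  B1 = {u1, v2}
  B2 = {v0}
  B3 = {v1}
u0 ∈ B0, v0 ∈ B2 → different blocks

NO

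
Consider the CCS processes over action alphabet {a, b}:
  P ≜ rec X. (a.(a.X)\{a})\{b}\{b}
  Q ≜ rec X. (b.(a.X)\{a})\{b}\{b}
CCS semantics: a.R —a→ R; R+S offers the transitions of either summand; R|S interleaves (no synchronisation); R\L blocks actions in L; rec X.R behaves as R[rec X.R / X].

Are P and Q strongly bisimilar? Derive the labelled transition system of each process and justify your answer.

NO

LTS(P): 2 reachable states
  p0 = rec X. (a.(a.X)\{a})\{b}\{b} → --a--▸ p1
  p1 = (a.(rec X. (a.(a.X)\{a})\{b}\{b}))\{a}\{b}\{b} → deadlocked
LTS(Q): 1 reachable states
  q0 = rec X. (b.(a.X)\{a})\{b}\{b} → deadlocked
Bisimilarity quotient blocks:
  B0 = {p0}
  B1 = {p1, q0}
p0 ∈ B0, q0 ∈ B1 → different blocks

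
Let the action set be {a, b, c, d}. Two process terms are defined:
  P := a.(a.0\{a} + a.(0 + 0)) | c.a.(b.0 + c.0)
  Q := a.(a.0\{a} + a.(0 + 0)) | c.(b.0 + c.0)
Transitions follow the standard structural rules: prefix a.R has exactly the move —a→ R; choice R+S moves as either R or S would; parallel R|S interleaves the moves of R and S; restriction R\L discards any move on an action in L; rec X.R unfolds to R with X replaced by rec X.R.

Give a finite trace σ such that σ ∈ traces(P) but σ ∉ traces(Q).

Reachable graph of P (16 states):
  p0 = a.(a.0\{a} + a.(0 + 0)) | c.a.(b.0 + c.0) has moves -a-> p1, -c-> p2
  p1 = (a.0\{a} + a.(0 + 0)) | c.a.(b.0 + c.0) has moves -a-> p3, -a-> p4, -c-> p5
  p2 = a.(a.0\{a} + a.(0 + 0)) | a.(b.0 + c.0) has moves -a-> p5, -a-> p6
  p3 = (0 + 0) | c.a.(b.0 + c.0) has moves -c-> p7
  p4 = 0\{a} | c.a.(b.0 + c.0) has moves -c-> p8
  p5 = (a.0\{a} + a.(0 + 0)) | a.(b.0 + c.0) has moves -a-> p7, -a-> p8, -a-> p9
  p6 = a.(a.0\{a} + a.(0 + 0)) | (b.0 + c.0) has moves -a-> p9, -b-> p10, -c-> p10
  p7 = (0 + 0) | a.(b.0 + c.0) has moves -a-> p11
  p8 = 0\{a} | a.(b.0 + c.0) has moves -a-> p12
  p9 = (a.0\{a} + a.(0 + 0)) | (b.0 + c.0) has moves -a-> p11, -a-> p12, -b-> p13, -c-> p13
  p10 = a.(a.0\{a} + a.(0 + 0)) | 0 has moves -a-> p13
  p11 = (0 + 0) | (b.0 + c.0) has moves -b-> p14, -c-> p14
  p12 = 0\{a} | (b.0 + c.0) has moves -b-> p15, -c-> p15
  p13 = (a.0\{a} + a.(0 + 0)) | 0 has moves -a-> p14, -a-> p15
  p14 = (0 + 0) | 0 has moves (no moves)
  p15 = 0\{a} | 0 has moves (no moves)
Reachable graph of Q (12 states):
  q0 = a.(a.0\{a} + a.(0 + 0)) | c.(b.0 + c.0) has moves -a-> q1, -c-> q2
  q1 = (a.0\{a} + a.(0 + 0)) | c.(b.0 + c.0) has moves -a-> q3, -a-> q4, -c-> q5
  q2 = a.(a.0\{a} + a.(0 + 0)) | (b.0 + c.0) has moves -a-> q5, -b-> q6, -c-> q6
  q3 = (0 + 0) | c.(b.0 + c.0) has moves -c-> q7
  q4 = 0\{a} | c.(b.0 + c.0) has moves -c-> q8
  q5 = (a.0\{a} + a.(0 + 0)) | (b.0 + c.0) has moves -a-> q7, -a-> q8, -b-> q9, -c-> q9
  q6 = a.(a.0\{a} + a.(0 + 0)) | 0 has moves -a-> q9
  q7 = (0 + 0) | (b.0 + c.0) has moves -b-> q10, -c-> q10
  q8 = 0\{a} | (b.0 + c.0) has moves -b-> q11, -c-> q11
  q9 = (a.0\{a} + a.(0 + 0)) | 0 has moves -a-> q10, -a-> q11
  q10 = (0 + 0) | 0 has moves (no moves)
  q11 = 0\{a} | 0 has moves (no moves)
Run σ = ⟨aaca⟩ on P: start {p0}
  after a @ step 1: {p1}
  after a @ step 2: {p3, p4}
  after c @ step 3: {p7, p8}
  after a @ step 4: {p11, p12}
  — P admits the full trace.
Run σ = ⟨aaca⟩ on Q: start {q0}
  after a @ step 1: {q1}
  after a @ step 2: {q3, q4}
  after c @ step 3: {q7, q8}
  after a @ step 4: ∅ (Q stuck)

aaca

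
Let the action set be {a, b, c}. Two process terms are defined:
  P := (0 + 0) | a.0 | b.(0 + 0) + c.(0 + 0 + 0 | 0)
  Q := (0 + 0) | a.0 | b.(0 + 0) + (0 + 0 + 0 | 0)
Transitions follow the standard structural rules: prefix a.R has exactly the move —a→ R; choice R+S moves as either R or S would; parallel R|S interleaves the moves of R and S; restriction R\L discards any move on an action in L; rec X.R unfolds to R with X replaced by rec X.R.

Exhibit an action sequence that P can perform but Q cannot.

Reachable graph of P (5 states):
  p0 = (0 + 0) | a.0 | b.(0 + 0) + c.(0 + 0 + 0 | 0) | --a--▸ p1, --b--▸ p2, --c--▸ p3
  p1 = (0 + 0) | 0 | b.(0 + 0) | --b--▸ p4
  p2 = (0 + 0) | a.0 | (0 + 0) | --a--▸ p4
  p3 = 0 + 0 + 0 | 0 | ∅
  p4 = (0 + 0) | 0 | (0 + 0) | ∅
Reachable graph of Q (4 states):
  q0 = (0 + 0) | a.0 | b.(0 + 0) + (0 + 0 + 0 | 0) | --a--▸ q1, --b--▸ q2
  q1 = (0 + 0) | 0 | b.(0 + 0) | --b--▸ q3
  q2 = (0 + 0) | a.0 | (0 + 0) | --a--▸ q3
  q3 = (0 + 0) | 0 | (0 + 0) | ∅
Executing c from P (initial set {p0}):
  step 1 (c): {p3}
  — P admits the full trace.
Executing c from Q (initial set {q0}):
  step 1 (c): ∅ (Q stuck)

c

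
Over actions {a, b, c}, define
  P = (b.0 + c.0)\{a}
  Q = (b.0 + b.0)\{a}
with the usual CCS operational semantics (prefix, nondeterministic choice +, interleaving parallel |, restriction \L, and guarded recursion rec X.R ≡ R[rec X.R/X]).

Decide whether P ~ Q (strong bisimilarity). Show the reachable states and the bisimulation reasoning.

P's transition system — 2 states:
  s0 = (b.0 + c.0)\{a} has moves ··b··> s1, ··c··> s1
  s1 = 0\{a} has moves deadlocked
Q's transition system — 2 states:
  t0 = (b.0 + b.0)\{a} has moves ··b··> t1
  t1 = 0\{a} has moves deadlocked
Bisimilarity quotient blocks:
  B0 = {s0}
  B1 = {s1, t1}
  B2 = {t0}
s0 ∈ B0, t0 ∈ B2 → different blocks

NO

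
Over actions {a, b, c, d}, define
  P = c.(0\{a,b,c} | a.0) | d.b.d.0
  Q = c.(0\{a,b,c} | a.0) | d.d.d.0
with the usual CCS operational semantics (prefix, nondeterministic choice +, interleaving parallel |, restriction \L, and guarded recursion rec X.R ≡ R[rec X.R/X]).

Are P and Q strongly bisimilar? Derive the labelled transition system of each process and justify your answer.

P ≁ Q

Reachable graph of P (12 states):
  u0 = c.(0\{a,b,c} | a.0) | d.b.d.0 ⊢ -c-> u1, -d-> u2
  u1 = 0\{a,b,c} | a.0 | d.b.d.0 ⊢ -a-> u3, -d-> u4
  u2 = c.(0\{a,b,c} | a.0) | b.d.0 ⊢ -b-> u5, -c-> u4
  u3 = 0\{a,b,c} | 0 | d.b.d.0 ⊢ -d-> u6
  u4 = 0\{a,b,c} | a.0 | b.d.0 ⊢ -a-> u6, -b-> u7
  u5 = c.(0\{a,b,c} | a.0) | d.0 ⊢ -c-> u7, -d-> u8
  u6 = 0\{a,b,c} | 0 | b.d.0 ⊢ -b-> u9
  u7 = 0\{a,b,c} | a.0 | d.0 ⊢ -a-> u9, -d-> u10
  u8 = c.(0\{a,b,c} | a.0) | 0 ⊢ -c-> u10
  u9 = 0\{a,b,c} | 0 | d.0 ⊢ -d-> u11
  u10 = 0\{a,b,c} | a.0 | 0 ⊢ -a-> u11
  u11 = 0\{a,b,c} | 0 | 0 ⊢ ∅
Reachable graph of Q (12 states):
  v0 = c.(0\{a,b,c} | a.0) | d.d.d.0 ⊢ -c-> v1, -d-> v2
  v1 = 0\{a,b,c} | a.0 | d.d.d.0 ⊢ -a-> v3, -d-> v4
  v2 = c.(0\{a,b,c} | a.0) | d.d.0 ⊢ -c-> v4, -d-> v5
  v3 = 0\{a,b,c} | 0 | d.d.d.0 ⊢ -d-> v6
  v4 = 0\{a,b,c} | a.0 | d.d.0 ⊢ -a-> v6, -d-> v7
  v5 = c.(0\{a,b,c} | a.0) | d.0 ⊢ -c-> v7, -d-> v8
  v6 = 0\{a,b,c} | 0 | d.d.0 ⊢ -d-> v9
  v7 = 0\{a,b,c} | a.0 | d.0 ⊢ -a-> v9, -d-> v10
  v8 = c.(0\{a,b,c} | a.0) | 0 ⊢ -c-> v10
  v9 = 0\{a,b,c} | 0 | d.0 ⊢ -d-> v11
  v10 = 0\{a,b,c} | a.0 | 0 ⊢ -a-> v11
  v11 = 0\{a,b,c} | 0 | 0 ⊢ ∅
Partition-refinement fixed point:
  B0 = {u0}
  B1 = {u2}
  B2 = {u4}
  B3 = {u6}
  B4 = {u9, v9}
  B5 = {u11, v11}
  B6 = {u7, v7}
  B7 = {u10, v10}
  B8 = {u5, v5}
  B9 = {u8, v8}
  B10 = {u1}
  B11 = {u3}
  B12 = {v0}
  B13 = {v1}
  B14 = {v3}
  B15 = {v6}
  B16 = {v4}
  B17 = {v2}
u0 ∈ B0, v0 ∈ B12 → different blocks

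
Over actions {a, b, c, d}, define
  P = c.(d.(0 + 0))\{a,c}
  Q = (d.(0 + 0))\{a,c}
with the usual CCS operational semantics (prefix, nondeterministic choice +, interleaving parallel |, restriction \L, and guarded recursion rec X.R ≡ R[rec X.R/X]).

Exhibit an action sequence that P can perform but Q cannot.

c

LTS(P): 3 reachable states
  m0 = c.(d.(0 + 0))\{a,c} :: --c--▸ m1
  m1 = (d.(0 + 0))\{a,c} :: --d--▸ m2
  m2 = (0 + 0)\{a,c} :: ·
LTS(Q): 2 reachable states
  n0 = (d.(0 + 0))\{a,c} :: --d--▸ n1
  n1 = (0 + 0)\{a,c} :: ·
Trace ⟨c⟩ through P, begin at {m0}:
  step 1 (c): {m1}
  P completes σ.
Trace ⟨c⟩ through Q, begin at {n0}:
  step 1 (c): ∅ (Q stuck)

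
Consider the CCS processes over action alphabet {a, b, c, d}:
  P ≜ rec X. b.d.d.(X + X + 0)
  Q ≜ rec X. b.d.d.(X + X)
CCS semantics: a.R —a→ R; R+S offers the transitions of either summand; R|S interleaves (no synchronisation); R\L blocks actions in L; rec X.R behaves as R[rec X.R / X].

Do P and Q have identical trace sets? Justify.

LTS(P): 4 reachable states
  s0 = rec X. b.d.d.(X + X + 0) has moves =b=> s1
  s1 = d.d.((rec X. b.d.d.(X + X + 0)) + (rec X. b.d.d.(X + X + 0)) + 0) has moves =d=> s2
  s2 = d.((rec X. b.d.d.(X + X + 0)) + (rec X. b.d.d.(X + X + 0)) + 0) has moves =d=> s3
  s3 = (rec X. b.d.d.(X + X + 0)) + (rec X. b.d.d.(X + X + 0)) + 0 has moves =b=> s1
LTS(Q): 4 reachable states
  t0 = rec X. b.d.d.(X + X) has moves =b=> t1
  t1 = d.d.((rec X. b.d.d.(X + X)) + (rec X. b.d.d.(X + X))) has moves =d=> t2
  t2 = d.((rec X. b.d.d.(X + X)) + (rec X. b.d.d.(X + X))) has moves =d=> t3
  t3 = (rec X. b.d.d.(X + X)) + (rec X. b.d.d.(X + X)) has moves =b=> t1
Bisimilarity quotient blocks:
  B0 = {s0, s3, t0, t3}
  B1 = {s1, t1}
  B2 = {s2, t2}
s0 ∈ B0, t0 ∈ B0 → same block
Bisimilar ⇒ trace-equivalent.

YES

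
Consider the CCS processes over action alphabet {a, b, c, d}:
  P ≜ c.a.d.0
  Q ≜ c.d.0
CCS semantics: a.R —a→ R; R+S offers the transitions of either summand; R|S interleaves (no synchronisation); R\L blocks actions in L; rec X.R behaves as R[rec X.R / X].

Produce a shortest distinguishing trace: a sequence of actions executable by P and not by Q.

LTS(P): 4 reachable states
  p0 = c.a.d.0 | —c→ p1
  p1 = a.d.0 | —a→ p2
  p2 = d.0 | —d→ p3
  p3 = 0 | ∅
LTS(Q): 3 reachable states
  q0 = c.d.0 | —c→ q1
  q1 = d.0 | —d→ q2
  q2 = 0 | ∅
Run σ = ⟨ca⟩ on P: start {p0}
  step 1 (c): {p1}
  step 2 (a): {p2}
  ✓ P
Run σ = ⟨ca⟩ on Q: start {q0}
  step 1 (c): {q1}
  step 2 (a): ∅ (Q stuck)

ca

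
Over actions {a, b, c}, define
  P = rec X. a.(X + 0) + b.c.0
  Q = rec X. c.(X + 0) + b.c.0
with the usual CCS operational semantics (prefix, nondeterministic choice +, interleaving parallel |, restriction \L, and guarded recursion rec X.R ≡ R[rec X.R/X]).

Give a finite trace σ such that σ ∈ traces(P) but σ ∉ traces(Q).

a

LTS(P): 4 reachable states
  m0 = rec X. a.(X + 0) + b.c.0 → --a--▸ m1, --b--▸ m2
  m1 = (rec X. a.(X + 0) + b.c.0) + 0 → --a--▸ m1, --b--▸ m2
  m2 = c.0 → --c--▸ m3
  m3 = 0 → stopped
LTS(Q): 4 reachable states
  n0 = rec X. c.(X + 0) + b.c.0 → --b--▸ n1, --c--▸ n2
  n1 = c.0 → --c--▸ n3
  n2 = (rec X. c.(X + 0) + b.c.0) + 0 → --b--▸ n1, --c--▸ n2
  n3 = 0 → stopped
Run σ = ⟨a⟩ on P: start {m0}
  [1] a ⇒ {m1}
  ✓ P
Run σ = ⟨a⟩ on Q: start {n0}
  [1] a ⇒ ∅  — Q cannot continue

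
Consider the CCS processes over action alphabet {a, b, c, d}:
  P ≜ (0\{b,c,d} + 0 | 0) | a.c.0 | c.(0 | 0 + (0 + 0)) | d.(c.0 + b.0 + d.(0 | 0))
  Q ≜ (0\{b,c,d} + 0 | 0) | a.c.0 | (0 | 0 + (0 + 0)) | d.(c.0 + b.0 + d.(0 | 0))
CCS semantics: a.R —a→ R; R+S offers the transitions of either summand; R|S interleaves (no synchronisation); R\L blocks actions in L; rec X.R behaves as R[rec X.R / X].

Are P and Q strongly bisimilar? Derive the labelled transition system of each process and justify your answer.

NO

Reachable graph of P (24 states):
  u0 = (0\{b,c,d} + 0 | 0) | a.c.0 | c.(0 | 0 + (0 + 0)) | d.(c.0 + b.0 + d.(0 | 0)) → -a-> u1, -c-> u2, -d-> u3
  u1 = (0\{b,c,d} + 0 | 0) | c.0 | c.(0 | 0 + (0 + 0)) | d.(c.0 + b.0 + d.(0 | 0)) → -c-> u4, -c-> u5, -d-> u6
  u2 = (0\{b,c,d} + 0 | 0) | a.c.0 | (0 | 0 + (0 + 0)) | d.(c.0 + b.0 + d.(0 | 0)) → -a-> u5, -d-> u7
  u3 = (0\{b,c,d} + 0 | 0) | a.c.0 | c.(0 | 0 + (0 + 0)) | (c.0 + b.0 + d.(0 | 0)) → -a-> u6, -b-> u8, -c-> u7, -c-> u8, -d-> u9
  u4 = (0\{b,c,d} + 0 | 0) | 0 | c.(0 | 0 + (0 + 0)) | d.(c.0 + b.0 + d.(0 | 0)) → -c-> u10, -d-> u11
  u5 = (0\{b,c,d} + 0 | 0) | c.0 | (0 | 0 + (0 + 0)) | d.(c.0 + b.0 + d.(0 | 0)) → -c-> u10, -d-> u12
  u6 = (0\{b,c,d} + 0 | 0) | c.0 | c.(0 | 0 + (0 + 0)) | (c.0 + b.0 + d.(0 | 0)) → -b-> u13, -c-> u11, -c-> u12, -c-> u13, -d-> u14
  u7 = (0\{b,c,d} + 0 | 0) | a.c.0 | (0 | 0 + (0 + 0)) | (c.0 + b.0 + d.(0 | 0)) → -a-> u12, -b-> u15, -c-> u15, -d-> u16
  u8 = (0\{b,c,d} + 0 | 0) | a.c.0 | c.(0 | 0 + (0 + 0)) | 0 → -a-> u13, -c-> u15
  u9 = (0\{b,c,d} + 0 | 0) | a.c.0 | c.(0 | 0 + (0 + 0)) | (0 | 0) → -a-> u14, -c-> u16
  u10 = (0\{b,c,d} + 0 | 0) | 0 | (0 | 0 + (0 + 0)) | d.(c.0 + b.0 + d.(0 | 0)) → -d-> u17
  u11 = (0\{b,c,d} + 0 | 0) | 0 | c.(0 | 0 + (0 + 0)) | (c.0 + b.0 + d.(0 | 0)) → -b-> u18, -c-> u17, -c-> u18, -d-> u19
  u12 = (0\{b,c,d} + 0 | 0) | c.0 | (0 | 0 + (0 + 0)) | (c.0 + b.0 + d.(0 | 0)) → -b-> u20, -c-> u17, -c-> u20, -d-> u21
  u13 = (0\{b,c,d} + 0 | 0) | c.0 | c.(0 | 0 + (0 + 0)) | 0 → -c-> u18, -c-> u20
  u14 = (0\{b,c,d} + 0 | 0) | c.0 | c.(0 | 0 + (0 + 0)) | (0 | 0) → -c-> u19, -c-> u21
  u15 = (0\{b,c,d} + 0 | 0) | a.c.0 | (0 | 0 + (0 + 0)) | 0 → -a-> u20
  u16 = (0\{b,c,d} + 0 | 0) | a.c.0 | (0 | 0 + (0 + 0)) | (0 | 0) → -a-> u21
  u17 = (0\{b,c,d} + 0 | 0) | 0 | (0 | 0 + (0 + 0)) | (c.0 + b.0 + d.(0 | 0)) → -b-> u22, -c-> u22, -d-> u23
  u18 = (0\{b,c,d} + 0 | 0) | 0 | c.(0 | 0 + (0 + 0)) | 0 → -c-> u22
  u19 = (0\{b,c,d} + 0 | 0) | 0 | c.(0 | 0 + (0 + 0)) | (0 | 0) → -c-> u23
  u20 = (0\{b,c,d} + 0 | 0) | c.0 | (0 | 0 + (0 + 0)) | 0 → -c-> u22
  u21 = (0\{b,c,d} + 0 | 0) | c.0 | (0 | 0 + (0 + 0)) | (0 | 0) → -c-> u23
  u22 = (0\{b,c,d} + 0 | 0) | 0 | (0 | 0 + (0 + 0)) | 0 → ·
  u23 = (0\{b,c,d} + 0 | 0) | 0 | (0 | 0 + (0 + 0)) | (0 | 0) → ·
Reachable graph of Q (12 states):
  v0 = (0\{b,c,d} + 0 | 0) | a.c.0 | (0 | 0 + (0 + 0)) | d.(c.0 + b.0 + d.(0 | 0)) → -a-> v1, -d-> v2
  v1 = (0\{b,c,d} + 0 | 0) | c.0 | (0 | 0 + (0 + 0)) | d.(c.0 + b.0 + d.(0 | 0)) → -c-> v3, -d-> v4
  v2 = (0\{b,c,d} + 0 | 0) | a.c.0 | (0 | 0 + (0 + 0)) | (c.0 + b.0 + d.(0 | 0)) → -a-> v4, -b-> v5, -c-> v5, -d-> v6
  v3 = (0\{b,c,d} + 0 | 0) | 0 | (0 | 0 + (0 + 0)) | d.(c.0 + b.0 + d.(0 | 0)) → -d-> v7
  v4 = (0\{b,c,d} + 0 | 0) | c.0 | (0 | 0 + (0 + 0)) | (c.0 + b.0 + d.(0 | 0)) → -b-> v8, -c-> v7, -c-> v8, -d-> v9
  v5 = (0\{b,c,d} + 0 | 0) | a.c.0 | (0 | 0 + (0 + 0)) | 0 → -a-> v8
  v6 = (0\{b,c,d} + 0 | 0) | a.c.0 | (0 | 0 + (0 + 0)) | (0 | 0) → -a-> v9
  v7 = (0\{b,c,d} + 0 | 0) | 0 | (0 | 0 + (0 + 0)) | (c.0 + b.0 + d.(0 | 0)) → -b-> v10, -c-> v10, -d-> v11
  v8 = (0\{b,c,d} + 0 | 0) | c.0 | (0 | 0 + (0 + 0)) | 0 → -c-> v10
  v9 = (0\{b,c,d} + 0 | 0) | c.0 | (0 | 0 + (0 + 0)) | (0 | 0) → -c-> v11
  v10 = (0\{b,c,d} + 0 | 0) | 0 | (0 | 0 + (0 + 0)) | 0 → ·
  v11 = (0\{b,c,d} + 0 | 0) | 0 | (0 | 0 + (0 + 0)) | (0 | 0) → ·
Partition-refinement fixed point:
  B0 = {u0}
  B1 = {u1}
  B2 = {u4, u5, v1}
  B3 = {u10, v3}
  B4 = {u17, v7}
  B5 = {u22, u23, v10, v11}
  B6 = {u11, u12, v4}
  B7 = {u18, u19, u20, u21, v8, v9}
  B8 = {u6}
  B9 = {u13, u14}
  B10 = {u3}
  B11 = {u8, u9}
  B12 = {u15, u16, v5, v6}
  B13 = {u7, v2}
  B14 = {u2, v0}
u0 ∈ B0, v0 ∈ B14 → different blocks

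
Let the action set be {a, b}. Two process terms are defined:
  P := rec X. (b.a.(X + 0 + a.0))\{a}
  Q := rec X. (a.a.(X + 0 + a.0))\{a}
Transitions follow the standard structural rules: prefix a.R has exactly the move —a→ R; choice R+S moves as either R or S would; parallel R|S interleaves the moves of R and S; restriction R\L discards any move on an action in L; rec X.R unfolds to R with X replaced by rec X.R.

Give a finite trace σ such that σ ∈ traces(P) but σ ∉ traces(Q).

b

Reachable graph of P (2 states):
  u0 = rec X. (b.a.(X + 0 + a.0))\{a} ⊢ -b-> u1
  u1 = (a.((rec X. (b.a.(X + 0 + a.0))\{a}) + 0 + a.0))\{a} ⊢ deadlocked
Reachable graph of Q (1 states):
  v0 = rec X. (a.a.(X + 0 + a.0))\{a} ⊢ deadlocked
Trace ⟨b⟩ through P, begin at {u0}:
  after b @ step 1: {u1}
  — P admits the full trace.
Trace ⟨b⟩ through Q, begin at {v0}:
  after b @ step 1: ∅  — Q cannot continue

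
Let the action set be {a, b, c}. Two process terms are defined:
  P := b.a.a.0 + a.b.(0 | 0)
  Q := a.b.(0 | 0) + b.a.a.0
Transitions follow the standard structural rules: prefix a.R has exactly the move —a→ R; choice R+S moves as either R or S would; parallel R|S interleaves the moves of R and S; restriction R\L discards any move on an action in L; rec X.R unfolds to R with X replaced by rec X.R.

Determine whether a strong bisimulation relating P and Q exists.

Reachable graph of P (6 states):
  p0 = b.a.a.0 + a.b.(0 | 0) | -a-> p1, -b-> p2
  p1 = b.(0 | 0) | -b-> p3
  p2 = a.a.0 | -a-> p4
  p3 = 0 | 0 | ∅
  p4 = a.0 | -a-> p5
  p5 = 0 | ∅
Reachable graph of Q (6 states):
  q0 = a.b.(0 | 0) + b.a.a.0 | -a-> q1, -b-> q2
  q1 = b.(0 | 0) | -b-> q3
  q2 = a.a.0 | -a-> q4
  q3 = 0 | 0 | ∅
  q4 = a.0 | -a-> q5
  q5 = 0 | ∅
Coarsest stable partition (strong bisimilarity classes):
  B0 = {p0, q0}
  B1 = {p1, q1}
  B2 = {p3, p5, q3, q5}
  B3 = {p2, q2}
  B4 = {p4, q4}
p0 ∈ B0, q0 ∈ B0 → same block

bisimilar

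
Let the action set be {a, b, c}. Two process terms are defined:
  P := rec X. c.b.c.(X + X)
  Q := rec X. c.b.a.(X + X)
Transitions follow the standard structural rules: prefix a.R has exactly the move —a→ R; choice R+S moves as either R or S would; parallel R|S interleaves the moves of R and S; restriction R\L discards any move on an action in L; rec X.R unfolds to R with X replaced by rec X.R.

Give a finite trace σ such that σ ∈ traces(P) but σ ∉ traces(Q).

P's transition system — 4 states:
  s0 = rec X. c.b.c.(X + X) ⊢ =c=> s1
  s1 = b.c.((rec X. c.b.c.(X + X)) + (rec X. c.b.c.(X + X))) ⊢ =b=> s2
  s2 = c.((rec X. c.b.c.(X + X)) + (rec X. c.b.c.(X + X))) ⊢ =c=> s3
  s3 = (rec X. c.b.c.(X + X)) + (rec X. c.b.c.(X + X)) ⊢ =c=> s1
Q's transition system — 4 states:
  t0 = rec X. c.b.a.(X + X) ⊢ =c=> t1
  t1 = b.a.((rec X. c.b.a.(X + X)) + (rec X. c.b.a.(X + X))) ⊢ =b=> t2
  t2 = a.((rec X. c.b.a.(X + X)) + (rec X. c.b.a.(X + X))) ⊢ =a=> t3
  t3 = (rec X. c.b.a.(X + X)) + (rec X. c.b.a.(X + X)) ⊢ =c=> t1
Executing cbc from P (initial set {s0}):
  after c @ step 1: {s1}
  after b @ step 2: {s2}
  after c @ step 3: {s3}
  — P admits the full trace.
Executing cbc from Q (initial set {t0}):
  after c @ step 1: {t1}
  after b @ step 2: {t2}
  after c @ step 3: no successor for Q

cbc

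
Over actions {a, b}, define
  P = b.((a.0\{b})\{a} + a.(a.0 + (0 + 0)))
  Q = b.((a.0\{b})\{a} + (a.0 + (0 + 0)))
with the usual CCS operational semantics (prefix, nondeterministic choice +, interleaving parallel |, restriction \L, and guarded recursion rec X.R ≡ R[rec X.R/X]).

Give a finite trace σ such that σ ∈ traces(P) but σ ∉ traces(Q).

baa

LTS(P): 4 reachable states
  p0 = b.((a.0\{b})\{a} + a.(a.0 + (0 + 0))) | -b-> p1
  p1 = (a.0\{b})\{a} + a.(a.0 + (0 + 0)) | -a-> p2
  p2 = a.0 + (0 + 0) | -a-> p3
  p3 = 0 | stopped
LTS(Q): 3 reachable states
  q0 = b.((a.0\{b})\{a} + (a.0 + (0 + 0))) | -b-> q1
  q1 = (a.0\{b})\{a} + (a.0 + (0 + 0)) | -a-> q2
  q2 = 0 | stopped
Executing baa from P (initial set {p0}):
  after b @ step 1: {p1}
  after a @ step 2: {p2}
  after a @ step 3: {p3}
  ✓ P
Executing baa from Q (initial set {q0}):
  after b @ step 1: {q1}
  after a @ step 2: {q2}
  after a @ step 3: no successor for Q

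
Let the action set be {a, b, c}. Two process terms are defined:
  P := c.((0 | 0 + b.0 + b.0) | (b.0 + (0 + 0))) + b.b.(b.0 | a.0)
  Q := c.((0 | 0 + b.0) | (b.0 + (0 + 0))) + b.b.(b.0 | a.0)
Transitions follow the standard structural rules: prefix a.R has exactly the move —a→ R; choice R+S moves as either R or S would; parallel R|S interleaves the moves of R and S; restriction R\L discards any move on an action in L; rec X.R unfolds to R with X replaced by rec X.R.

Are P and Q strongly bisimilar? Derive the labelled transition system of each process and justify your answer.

P's transition system — 9 states:
  p0 = c.((0 | 0 + b.0 + b.0) | (b.0 + (0 + 0))) + b.b.(b.0 | a.0) → --b--▸ p1, --c--▸ p2
  p1 = b.(b.0 | a.0) → --b--▸ p3
  p2 = (0 | 0 + b.0 + b.0) | (b.0 + (0 + 0)) → --b--▸ p4, --b--▸ p5
  p3 = b.0 | a.0 → --a--▸ p6, --b--▸ p7
  p4 = (0 | 0 + b.0 + b.0) | 0 → --b--▸ p8
  p5 = 0 | (b.0 + (0 + 0)) → --b--▸ p8
  p6 = b.0 | 0 → --b--▸ p8
  p7 = 0 | a.0 → --a--▸ p8
  p8 = 0 | 0 → (no moves)
Q's transition system — 9 states:
  q0 = c.((0 | 0 + b.0) | (b.0 + (0 + 0))) + b.b.(b.0 | a.0) → --b--▸ q1, --c--▸ q2
  q1 = b.(b.0 | a.0) → --b--▸ q3
  q2 = (0 | 0 + b.0) | (b.0 + (0 + 0)) → --b--▸ q4, --b--▸ q5
  q3 = b.0 | a.0 → --a--▸ q6, --b--▸ q7
  q4 = (0 | 0 + b.0) | 0 → --b--▸ q8
  q5 = 0 | (b.0 + (0 + 0)) → --b--▸ q8
  q6 = b.0 | 0 → --b--▸ q8
  q7 = 0 | a.0 → --a--▸ q8
  q8 = 0 | 0 → (no moves)
Partition-refinement fixed point:
  B0 = {p0, q0}
  B1 = {p1, q1}
  B2 = {p3, q3}
  B3 = {p7, q7}
  B4 = {p8, q8}
  B5 = {p4, p5, p6, q4, q5, q6}
  B6 = {p2, q2}
p0 ∈ B0, q0 ∈ B0 → same block

bisimilar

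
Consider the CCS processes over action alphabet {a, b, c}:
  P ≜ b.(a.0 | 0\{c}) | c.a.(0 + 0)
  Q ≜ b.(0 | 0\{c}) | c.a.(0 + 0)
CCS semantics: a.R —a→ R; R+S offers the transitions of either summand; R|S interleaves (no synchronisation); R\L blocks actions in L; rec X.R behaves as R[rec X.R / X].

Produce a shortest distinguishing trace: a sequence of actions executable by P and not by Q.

ba

P's transition system — 9 states:
  m0 = b.(a.0 | 0\{c}) | c.a.(0 + 0) has moves -b-> m1, -c-> m2
  m1 = a.0 | 0\{c} | c.a.(0 + 0) has moves -a-> m3, -c-> m4
  m2 = b.(a.0 | 0\{c}) | a.(0 + 0) has moves -a-> m5, -b-> m4
  m3 = 0 | 0\{c} | c.a.(0 + 0) has moves -c-> m6
  m4 = a.0 | 0\{c} | a.(0 + 0) has moves -a-> m6, -a-> m7
  m5 = b.(a.0 | 0\{c}) | (0 + 0) has moves -b-> m7
  m6 = 0 | 0\{c} | a.(0 + 0) has moves -a-> m8
  m7 = a.0 | 0\{c} | (0 + 0) has moves -a-> m8
  m8 = 0 | 0\{c} | (0 + 0) has moves (no moves)
Q's transition system — 6 states:
  n0 = b.(0 | 0\{c}) | c.a.(0 + 0) has moves -b-> n1, -c-> n2
  n1 = 0 | 0\{c} | c.a.(0 + 0) has moves -c-> n3
  n2 = b.(0 | 0\{c}) | a.(0 + 0) has moves -a-> n4, -b-> n3
  n3 = 0 | 0\{c} | a.(0 + 0) has moves -a-> n5
  n4 = b.(0 | 0\{c}) | (0 + 0) has moves -b-> n5
  n5 = 0 | 0\{c} | (0 + 0) has moves (no moves)
Run σ = ⟨ba⟩ on P: start {m0}
  after b @ step 1: {m1}
  after a @ step 2: {m3}
  ✓ P
Run σ = ⟨ba⟩ on Q: start {n0}
  after b @ step 1: {n1}
  after a @ step 2: no successor for Q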